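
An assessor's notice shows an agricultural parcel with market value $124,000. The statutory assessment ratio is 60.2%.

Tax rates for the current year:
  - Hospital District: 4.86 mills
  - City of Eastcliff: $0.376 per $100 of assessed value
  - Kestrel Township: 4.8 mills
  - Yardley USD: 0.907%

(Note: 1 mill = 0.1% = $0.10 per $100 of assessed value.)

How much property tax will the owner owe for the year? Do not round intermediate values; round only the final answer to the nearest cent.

$1,678.83

Assessed value = $124,000 × 0.602 = $74,648
Hospital District: $74,648 × 0.00486 = $362.78928
City of Eastcliff: $74,648 × 0.00376 = $280.67648
Kestrel Township: $74,648 × 0.0048 = $358.3104
Yardley USD: $74,648 × 0.00907 = $677.05736
Total = $1,678.83352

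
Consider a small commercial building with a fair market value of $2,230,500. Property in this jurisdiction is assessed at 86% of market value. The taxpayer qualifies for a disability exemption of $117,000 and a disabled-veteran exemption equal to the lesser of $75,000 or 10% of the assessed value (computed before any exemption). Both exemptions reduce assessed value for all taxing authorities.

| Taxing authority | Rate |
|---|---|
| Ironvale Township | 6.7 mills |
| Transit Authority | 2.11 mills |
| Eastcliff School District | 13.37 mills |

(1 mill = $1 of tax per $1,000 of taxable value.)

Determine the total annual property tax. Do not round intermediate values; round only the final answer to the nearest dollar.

Assessed value = $2,230,500 × 0.86 = $1,918,230
Disabled-veteran exemption = min($75,000, 10% × $1,918,230) = min($75,000, $191,823) = $75,000 (dollar cap binds)
Taxable value = $1,918,230 − $117,000 − $75,000 = $1,726,230
Ironvale Township: $1,726,230 × 0.0067 = $11,565.741
Transit Authority: $1,726,230 × 0.00211 = $3,642.3453
Eastcliff School District: $1,726,230 × 0.01337 = $23,079.6951
Total = $38,287.7814

$38,288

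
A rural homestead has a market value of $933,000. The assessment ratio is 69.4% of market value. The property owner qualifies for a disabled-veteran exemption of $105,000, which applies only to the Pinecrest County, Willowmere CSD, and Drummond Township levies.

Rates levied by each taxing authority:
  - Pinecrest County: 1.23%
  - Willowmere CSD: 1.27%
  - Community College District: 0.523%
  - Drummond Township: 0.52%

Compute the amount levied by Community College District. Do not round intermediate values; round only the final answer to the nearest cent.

$3,386.44

Assessed value = $933,000 × 0.694 = $647,502
Community College District taxable value = $647,502 (exemption does not apply)
Community College District levy = $647,502 × 0.00523 = $3,386.43546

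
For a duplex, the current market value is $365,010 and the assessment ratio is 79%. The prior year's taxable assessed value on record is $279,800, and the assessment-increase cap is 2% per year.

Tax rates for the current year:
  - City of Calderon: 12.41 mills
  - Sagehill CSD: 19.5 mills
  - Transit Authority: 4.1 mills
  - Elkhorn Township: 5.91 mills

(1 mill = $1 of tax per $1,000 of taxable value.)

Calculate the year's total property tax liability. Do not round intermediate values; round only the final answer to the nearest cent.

$11,963.80

Uncapped assessed value = $365,010 × 0.79 = $288,357.9
Cap limit = $279,800 × 1.02 = $285,396
Taxable assessed value = min($288,357.9, $285,396) = $285,396 (cap binds)
City of Calderon: $285,396 × 0.01241 = $3,541.76436
Sagehill CSD: $285,396 × 0.0195 = $5,565.222
Transit Authority: $285,396 × 0.0041 = $1,170.1236
Elkhorn Township: $285,396 × 0.00591 = $1,686.69036
Total = $11,963.80032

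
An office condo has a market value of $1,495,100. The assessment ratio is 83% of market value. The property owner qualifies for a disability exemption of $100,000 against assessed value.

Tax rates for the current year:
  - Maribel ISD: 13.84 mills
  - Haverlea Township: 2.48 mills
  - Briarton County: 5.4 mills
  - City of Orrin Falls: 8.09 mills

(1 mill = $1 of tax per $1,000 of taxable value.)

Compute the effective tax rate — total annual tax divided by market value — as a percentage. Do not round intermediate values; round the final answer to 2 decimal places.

2.27%

Assessed value = $1,495,100 × 0.83 = $1,240,933
Taxable value = $1,240,933 − $100,000 = $1,140,933
Maribel ISD: $1,140,933 × 0.01384 = $15,790.51272
Haverlea Township: $1,140,933 × 0.00248 = $2,829.51384
Briarton County: $1,140,933 × 0.0054 = $6,161.0382
City of Orrin Falls: $1,140,933 × 0.00809 = $9,230.14797
Total tax = $34,011.21273
Effective rate = $34,011.21273 ÷ $1,495,100 = 2.27% of market value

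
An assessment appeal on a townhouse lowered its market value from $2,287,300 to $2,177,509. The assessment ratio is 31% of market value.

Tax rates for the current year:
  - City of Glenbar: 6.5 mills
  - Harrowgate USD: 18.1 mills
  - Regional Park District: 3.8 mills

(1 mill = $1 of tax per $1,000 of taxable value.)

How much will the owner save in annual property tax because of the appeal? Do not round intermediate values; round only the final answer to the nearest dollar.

$967

Old assessed value = $2,287,300 × 0.31 = $709,063
New assessed value = $2,177,509 × 0.31 = $675,027.79
Combined rate = 0.0065 + 0.0181 + 0.0038 = 0.0284
Old tax = $709,063 × 0.0284 = $20,137.3892
New tax = $675,027.79 × 0.0284 = $19,170.789236
Reduction = $20,137.3892 − $19,170.789236 = $966.599964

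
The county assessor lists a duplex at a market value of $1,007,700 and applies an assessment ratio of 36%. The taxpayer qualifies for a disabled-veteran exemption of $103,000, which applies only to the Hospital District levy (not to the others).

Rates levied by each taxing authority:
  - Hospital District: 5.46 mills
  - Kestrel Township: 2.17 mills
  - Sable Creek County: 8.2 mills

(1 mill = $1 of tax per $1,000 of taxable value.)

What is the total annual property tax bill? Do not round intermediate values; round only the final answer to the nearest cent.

Assessed value = $1,007,700 × 0.36 = $362,772
Hospital District: ($362,772 − $103,000) × 0.00546 = $259,772 × 0.00546 = $1,418.35512
Kestrel Township: $362,772 × 0.00217 = $787.21524
Sable Creek County: $362,772 × 0.0082 = $2,974.7304
Total = $5,180.30076

$5,180.30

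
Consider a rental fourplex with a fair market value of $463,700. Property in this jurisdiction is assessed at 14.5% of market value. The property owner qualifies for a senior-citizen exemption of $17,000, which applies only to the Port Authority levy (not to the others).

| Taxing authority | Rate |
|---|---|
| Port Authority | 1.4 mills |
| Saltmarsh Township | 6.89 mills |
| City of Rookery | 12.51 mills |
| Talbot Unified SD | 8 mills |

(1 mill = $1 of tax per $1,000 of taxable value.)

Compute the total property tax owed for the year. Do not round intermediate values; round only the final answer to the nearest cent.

$1,912.61

Assessed value = $463,700 × 0.145 = $67,236.5
Port Authority: ($67,236.5 − $17,000) × 0.0014 = $50,236.5 × 0.0014 = $70.3311
Saltmarsh Township: $67,236.5 × 0.00689 = $463.259485
City of Rookery: $67,236.5 × 0.01251 = $841.128615
Talbot Unified SD: $67,236.5 × 0.008 = $537.892
Total = $1,912.6112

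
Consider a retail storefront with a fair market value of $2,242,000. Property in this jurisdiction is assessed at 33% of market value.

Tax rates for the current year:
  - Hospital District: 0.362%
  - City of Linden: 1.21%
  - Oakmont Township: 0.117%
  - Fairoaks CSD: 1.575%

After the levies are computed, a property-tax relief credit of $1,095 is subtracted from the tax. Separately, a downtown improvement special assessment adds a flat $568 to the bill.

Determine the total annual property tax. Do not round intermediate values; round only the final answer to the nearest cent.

$23,622.03

Assessed value = $2,242,000 × 0.33 = $739,860
Hospital District: $739,860 × 0.00362 = $2,678.2932
City of Linden: $739,860 × 0.0121 = $8,952.306
Oakmont Township: $739,860 × 0.00117 = $865.6362
Fairoaks CSD: $739,860 × 0.01575 = $11,652.795
Levies subtotal = $24,149.0304
After credit = $24,149.0304 − $1,095 = $23,054.0304
Total = $23,054.0304 + $568 = $23,622.0304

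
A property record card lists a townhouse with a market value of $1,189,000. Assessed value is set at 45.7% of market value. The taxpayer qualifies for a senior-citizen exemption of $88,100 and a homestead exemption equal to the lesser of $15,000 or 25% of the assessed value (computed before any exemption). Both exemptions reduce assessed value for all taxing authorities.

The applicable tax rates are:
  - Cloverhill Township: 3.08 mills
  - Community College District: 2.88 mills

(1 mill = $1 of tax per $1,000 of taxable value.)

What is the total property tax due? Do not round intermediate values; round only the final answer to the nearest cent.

$2,624.03

Assessed value = $1,189,000 × 0.457 = $543,373
Homestead exemption = min($15,000, 25% × $543,373) = min($15,000, $135,843.25) = $15,000 (dollar cap binds)
Taxable value = $543,373 − $88,100 − $15,000 = $440,273
Cloverhill Township: $440,273 × 0.00308 = $1,356.04084
Community College District: $440,273 × 0.00288 = $1,267.98624
Total = $2,624.02708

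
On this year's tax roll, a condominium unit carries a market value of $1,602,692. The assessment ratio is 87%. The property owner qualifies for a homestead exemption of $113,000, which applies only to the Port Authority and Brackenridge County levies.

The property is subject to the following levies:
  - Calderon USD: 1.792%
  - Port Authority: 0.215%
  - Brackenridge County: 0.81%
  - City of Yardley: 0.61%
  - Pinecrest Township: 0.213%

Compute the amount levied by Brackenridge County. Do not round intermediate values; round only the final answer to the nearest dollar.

Assessed value = $1,602,692 × 0.87 = $1,394,342.04
Brackenridge County taxable value = $1,394,342.04 − $113,000 = $1,281,342.04
Brackenridge County levy = $1,281,342.04 × 0.0081 = $10,378.870524

$10,379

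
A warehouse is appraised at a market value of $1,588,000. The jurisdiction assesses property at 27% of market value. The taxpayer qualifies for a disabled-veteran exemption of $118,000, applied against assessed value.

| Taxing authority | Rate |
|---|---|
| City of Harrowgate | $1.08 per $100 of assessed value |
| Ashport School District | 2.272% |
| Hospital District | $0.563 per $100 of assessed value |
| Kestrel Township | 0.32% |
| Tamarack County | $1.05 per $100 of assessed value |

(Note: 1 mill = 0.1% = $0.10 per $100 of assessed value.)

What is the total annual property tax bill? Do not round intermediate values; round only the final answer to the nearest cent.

Assessed value = $1,588,000 × 0.27 = $428,760
Taxable value = $428,760 − $118,000 = $310,760
City of Harrowgate: $310,760 × 0.0108 = $3,356.208
Ashport School District: $310,760 × 0.02272 = $7,060.4672
Hospital District: $310,760 × 0.00563 = $1,749.5788
Kestrel Township: $310,760 × 0.0032 = $994.432
Tamarack County: $310,760 × 0.0105 = $3,262.98
Total = $16,423.666

$16,423.67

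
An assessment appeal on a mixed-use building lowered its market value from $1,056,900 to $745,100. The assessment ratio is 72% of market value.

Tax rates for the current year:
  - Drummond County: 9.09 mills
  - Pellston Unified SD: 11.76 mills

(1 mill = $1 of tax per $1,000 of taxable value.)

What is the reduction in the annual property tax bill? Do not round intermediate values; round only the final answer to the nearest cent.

Old assessed value = $1,056,900 × 0.72 = $760,968
New assessed value = $745,100 × 0.72 = $536,472
Combined rate = 0.00909 + 0.01176 = 0.02085
Old tax = $760,968 × 0.02085 = $15,866.1828
New tax = $536,472 × 0.02085 = $11,185.4412
Reduction = $15,866.1828 − $11,185.4412 = $4,680.7416

$4,680.74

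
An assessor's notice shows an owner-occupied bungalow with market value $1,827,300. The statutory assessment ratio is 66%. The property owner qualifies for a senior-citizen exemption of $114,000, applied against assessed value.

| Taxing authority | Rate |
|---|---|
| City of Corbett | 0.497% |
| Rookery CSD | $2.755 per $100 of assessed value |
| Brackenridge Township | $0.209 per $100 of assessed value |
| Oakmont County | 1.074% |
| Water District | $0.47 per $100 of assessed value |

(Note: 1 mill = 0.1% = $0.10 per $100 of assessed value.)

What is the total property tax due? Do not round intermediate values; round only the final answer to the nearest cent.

Assessed value = $1,827,300 × 0.66 = $1,206,018
Taxable value = $1,206,018 − $114,000 = $1,092,018
City of Corbett: $1,092,018 × 0.00497 = $5,427.32946
Rookery CSD: $1,092,018 × 0.02755 = $30,085.0959
Brackenridge Township: $1,092,018 × 0.00209 = $2,282.31762
Oakmont County: $1,092,018 × 0.01074 = $11,728.27332
Water District: $1,092,018 × 0.0047 = $5,132.4846
Total = $54,655.5009

$54,655.50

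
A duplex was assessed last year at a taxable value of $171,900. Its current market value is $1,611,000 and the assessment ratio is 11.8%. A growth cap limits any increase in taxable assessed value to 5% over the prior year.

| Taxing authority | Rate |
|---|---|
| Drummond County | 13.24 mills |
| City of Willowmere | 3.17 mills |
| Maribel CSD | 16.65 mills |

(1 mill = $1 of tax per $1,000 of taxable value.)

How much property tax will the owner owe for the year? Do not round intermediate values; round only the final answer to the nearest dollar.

$5,967

Uncapped assessed value = $1,611,000 × 0.118 = $190,098
Cap limit = $171,900 × 1.05 = $180,495
Taxable assessed value = min($190,098, $180,495) = $180,495 (cap binds)
Drummond County: $180,495 × 0.01324 = $2,389.7538
City of Willowmere: $180,495 × 0.00317 = $572.16915
Maribel CSD: $180,495 × 0.01665 = $3,005.24175
Total = $5,967.1647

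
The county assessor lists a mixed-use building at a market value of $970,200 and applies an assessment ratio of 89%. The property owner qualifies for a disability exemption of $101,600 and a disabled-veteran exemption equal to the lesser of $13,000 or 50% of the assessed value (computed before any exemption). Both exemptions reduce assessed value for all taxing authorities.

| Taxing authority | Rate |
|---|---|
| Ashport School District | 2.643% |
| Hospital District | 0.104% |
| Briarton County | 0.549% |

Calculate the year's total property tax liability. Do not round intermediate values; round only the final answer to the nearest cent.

$24,683.02

Assessed value = $970,200 × 0.89 = $863,478
Disabled-veteran exemption = min($13,000, 50% × $863,478) = min($13,000, $431,739) = $13,000 (dollar cap binds)
Taxable value = $863,478 − $101,600 − $13,000 = $748,878
Ashport School District: $748,878 × 0.02643 = $19,792.84554
Hospital District: $748,878 × 0.00104 = $778.83312
Briarton County: $748,878 × 0.00549 = $4,111.34022
Total = $24,683.01888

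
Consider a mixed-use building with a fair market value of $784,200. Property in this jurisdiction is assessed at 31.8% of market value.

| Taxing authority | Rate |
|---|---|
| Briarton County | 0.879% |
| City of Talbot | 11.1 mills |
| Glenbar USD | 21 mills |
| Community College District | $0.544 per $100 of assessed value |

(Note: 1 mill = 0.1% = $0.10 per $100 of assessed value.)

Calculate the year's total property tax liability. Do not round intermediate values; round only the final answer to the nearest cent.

$11,553.57

Assessed value = $784,200 × 0.318 = $249,375.6
Briarton County: $249,375.6 × 0.00879 = $2,192.011524
City of Talbot: $249,375.6 × 0.0111 = $2,768.06916
Glenbar USD: $249,375.6 × 0.021 = $5,236.8876
Community College District: $249,375.6 × 0.00544 = $1,356.603264
Total = $11,553.571548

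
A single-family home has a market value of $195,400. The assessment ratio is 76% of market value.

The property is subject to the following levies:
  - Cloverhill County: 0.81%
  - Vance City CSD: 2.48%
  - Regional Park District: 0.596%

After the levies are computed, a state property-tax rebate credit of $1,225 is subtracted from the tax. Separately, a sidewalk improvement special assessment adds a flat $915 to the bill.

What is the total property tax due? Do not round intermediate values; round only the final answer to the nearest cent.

Assessed value = $195,400 × 0.76 = $148,504
Cloverhill County: $148,504 × 0.0081 = $1,202.8824
Vance City CSD: $148,504 × 0.0248 = $3,682.8992
Regional Park District: $148,504 × 0.00596 = $885.08384
Levies subtotal = $5,770.86544
After credit = $5,770.86544 − $1,225 = $4,545.86544
Total = $4,545.86544 + $915 = $5,460.86544

$5,460.87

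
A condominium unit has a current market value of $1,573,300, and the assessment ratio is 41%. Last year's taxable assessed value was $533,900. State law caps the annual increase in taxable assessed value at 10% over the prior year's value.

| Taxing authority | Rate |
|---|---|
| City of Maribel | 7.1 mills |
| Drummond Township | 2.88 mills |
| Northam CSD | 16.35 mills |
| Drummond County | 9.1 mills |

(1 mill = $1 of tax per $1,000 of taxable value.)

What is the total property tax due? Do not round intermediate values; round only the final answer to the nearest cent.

Uncapped assessed value = $1,573,300 × 0.41 = $645,053
Cap limit = $533,900 × 1.1 = $587,290
Taxable assessed value = min($645,053, $587,290) = $587,290 (cap binds)
City of Maribel: $587,290 × 0.0071 = $4,169.759
Drummond Township: $587,290 × 0.00288 = $1,691.3952
Northam CSD: $587,290 × 0.01635 = $9,602.1915
Drummond County: $587,290 × 0.0091 = $5,344.339
Total = $20,807.6847

$20,807.68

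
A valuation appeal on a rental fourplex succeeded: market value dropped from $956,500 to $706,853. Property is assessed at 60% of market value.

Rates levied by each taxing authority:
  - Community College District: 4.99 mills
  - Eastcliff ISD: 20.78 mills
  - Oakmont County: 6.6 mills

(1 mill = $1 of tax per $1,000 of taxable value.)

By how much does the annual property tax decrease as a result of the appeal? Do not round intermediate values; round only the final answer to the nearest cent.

Old assessed value = $956,500 × 0.6 = $573,900
New assessed value = $706,853 × 0.6 = $424,111.8
Combined rate = 0.00499 + 0.02078 + 0.0066 = 0.03237
Old tax = $573,900 × 0.03237 = $18,577.143
New tax = $424,111.8 × 0.03237 = $13,728.498966
Reduction = $18,577.143 − $13,728.498966 = $4,848.644034

$4,848.64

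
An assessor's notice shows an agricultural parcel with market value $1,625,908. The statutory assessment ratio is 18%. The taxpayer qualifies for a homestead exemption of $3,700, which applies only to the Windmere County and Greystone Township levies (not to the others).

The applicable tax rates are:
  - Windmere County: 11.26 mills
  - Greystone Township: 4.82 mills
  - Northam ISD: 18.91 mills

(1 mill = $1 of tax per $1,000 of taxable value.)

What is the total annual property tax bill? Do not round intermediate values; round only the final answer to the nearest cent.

Assessed value = $1,625,908 × 0.18 = $292,663.44
Windmere County: ($292,663.44 − $3,700) × 0.01126 = $288,963.44 × 0.01126 = $3,253.7283344
Greystone Township: ($292,663.44 − $3,700) × 0.00482 = $288,963.44 × 0.00482 = $1,392.8037808
Northam ISD: $292,663.44 × 0.01891 = $5,534.2656504
Total = $10,180.7977656

$10,180.80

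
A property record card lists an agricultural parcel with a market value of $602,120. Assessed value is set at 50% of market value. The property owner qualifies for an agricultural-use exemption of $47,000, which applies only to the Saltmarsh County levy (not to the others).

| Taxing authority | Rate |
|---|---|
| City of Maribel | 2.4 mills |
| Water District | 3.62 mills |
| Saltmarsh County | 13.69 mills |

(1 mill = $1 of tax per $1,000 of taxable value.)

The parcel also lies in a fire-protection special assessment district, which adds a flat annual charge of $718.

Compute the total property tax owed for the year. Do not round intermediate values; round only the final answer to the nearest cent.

$6,008.46

Assessed value = $602,120 × 0.5 = $301,060
City of Maribel: $301,060 × 0.0024 = $722.544
Water District: $301,060 × 0.00362 = $1,089.8372
Saltmarsh County: ($301,060 − $47,000) × 0.01369 = $254,060 × 0.01369 = $3,478.0814
Levies subtotal = $5,290.4626
Total = $5,290.4626 + $718 = $6,008.4626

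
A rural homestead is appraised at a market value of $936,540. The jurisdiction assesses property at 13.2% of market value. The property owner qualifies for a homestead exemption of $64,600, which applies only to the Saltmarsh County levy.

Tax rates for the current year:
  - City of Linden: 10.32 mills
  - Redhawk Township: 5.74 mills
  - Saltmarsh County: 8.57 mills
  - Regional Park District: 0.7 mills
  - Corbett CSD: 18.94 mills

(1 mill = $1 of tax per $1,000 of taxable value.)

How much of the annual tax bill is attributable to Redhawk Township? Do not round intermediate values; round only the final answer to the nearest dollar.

Assessed value = $936,540 × 0.132 = $123,623.28
Redhawk Township taxable value = $123,623.28 (exemption does not apply)
Redhawk Township levy = $123,623.28 × 0.00574 = $709.5976272

$710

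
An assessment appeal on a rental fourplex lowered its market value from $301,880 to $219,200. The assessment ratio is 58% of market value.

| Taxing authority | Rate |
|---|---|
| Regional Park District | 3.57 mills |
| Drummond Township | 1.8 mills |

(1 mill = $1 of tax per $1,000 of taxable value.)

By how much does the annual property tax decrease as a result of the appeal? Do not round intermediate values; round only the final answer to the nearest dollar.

Old assessed value = $301,880 × 0.58 = $175,090.4
New assessed value = $219,200 × 0.58 = $127,136
Combined rate = 0.00357 + 0.0018 = 0.00537
Old tax = $175,090.4 × 0.00537 = $940.235448
New tax = $127,136 × 0.00537 = $682.72032
Reduction = $940.235448 − $682.72032 = $257.515128

$258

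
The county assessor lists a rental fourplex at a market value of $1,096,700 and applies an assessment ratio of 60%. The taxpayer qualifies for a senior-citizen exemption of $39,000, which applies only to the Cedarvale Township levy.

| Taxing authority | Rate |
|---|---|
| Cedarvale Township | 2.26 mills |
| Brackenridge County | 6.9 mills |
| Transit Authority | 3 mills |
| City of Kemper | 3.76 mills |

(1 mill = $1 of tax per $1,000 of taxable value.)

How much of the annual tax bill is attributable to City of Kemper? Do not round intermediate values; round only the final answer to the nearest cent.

Assessed value = $1,096,700 × 0.6 = $658,020
City of Kemper taxable value = $658,020 (exemption does not apply)
City of Kemper levy = $658,020 × 0.00376 = $2,474.1552

$2,474.16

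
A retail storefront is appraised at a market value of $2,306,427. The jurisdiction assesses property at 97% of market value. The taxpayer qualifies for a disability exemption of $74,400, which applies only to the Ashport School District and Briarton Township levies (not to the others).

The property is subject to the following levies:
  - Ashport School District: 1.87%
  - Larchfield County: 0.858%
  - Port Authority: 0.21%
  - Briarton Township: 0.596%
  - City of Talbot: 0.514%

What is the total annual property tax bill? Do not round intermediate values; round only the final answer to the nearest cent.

Assessed value = $2,306,427 × 0.97 = $2,237,234.19
Ashport School District: ($2,237,234.19 − $74,400) × 0.0187 = $2,162,834.19 × 0.0187 = $40,444.999353
Larchfield County: $2,237,234.19 × 0.00858 = $19,195.4693502
Port Authority: $2,237,234.19 × 0.0021 = $4,698.191799
Briarton Township: ($2,237,234.19 − $74,400) × 0.00596 = $2,162,834.19 × 0.00596 = $12,890.4917724
City of Talbot: $2,237,234.19 × 0.00514 = $11,499.3837366
Total = $88,728.5360112

$88,728.54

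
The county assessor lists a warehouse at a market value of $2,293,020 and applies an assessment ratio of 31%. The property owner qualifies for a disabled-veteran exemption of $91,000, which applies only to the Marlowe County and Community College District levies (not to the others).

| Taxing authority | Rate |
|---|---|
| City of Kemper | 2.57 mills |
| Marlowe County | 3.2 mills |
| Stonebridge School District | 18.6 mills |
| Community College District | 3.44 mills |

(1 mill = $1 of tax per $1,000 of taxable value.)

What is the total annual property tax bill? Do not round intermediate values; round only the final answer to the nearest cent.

Assessed value = $2,293,020 × 0.31 = $710,836.2
City of Kemper: $710,836.2 × 0.00257 = $1,826.849034
Marlowe County: ($710,836.2 − $91,000) × 0.0032 = $619,836.2 × 0.0032 = $1,983.47584
Stonebridge School District: $710,836.2 × 0.0186 = $13,221.55332
Community College District: ($710,836.2 − $91,000) × 0.00344 = $619,836.2 × 0.00344 = $2,132.236528
Total = $19,164.114722

$19,164.11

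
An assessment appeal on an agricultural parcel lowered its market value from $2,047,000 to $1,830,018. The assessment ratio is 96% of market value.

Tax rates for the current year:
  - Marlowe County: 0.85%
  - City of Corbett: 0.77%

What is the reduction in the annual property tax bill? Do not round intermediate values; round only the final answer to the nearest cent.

$3,374.50

Old assessed value = $2,047,000 × 0.96 = $1,965,120
New assessed value = $1,830,018 × 0.96 = $1,756,817.28
Combined rate = 0.0085 + 0.0077 = 0.0162
Old tax = $1,965,120 × 0.0162 = $31,834.944
New tax = $1,756,817.28 × 0.0162 = $28,460.439936
Reduction = $31,834.944 − $28,460.439936 = $3,374.504064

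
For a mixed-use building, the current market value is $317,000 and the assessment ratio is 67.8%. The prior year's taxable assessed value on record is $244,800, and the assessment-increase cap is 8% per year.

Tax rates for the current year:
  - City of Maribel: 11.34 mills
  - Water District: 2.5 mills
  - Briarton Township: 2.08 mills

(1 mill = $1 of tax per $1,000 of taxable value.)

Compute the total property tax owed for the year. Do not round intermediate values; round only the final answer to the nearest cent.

$3,421.62

Uncapped assessed value = $317,000 × 0.678 = $214,926
Cap limit = $244,800 × 1.08 = $264,384
Taxable assessed value = min($214,926, $264,384) = $214,926 (cap does not bind)
City of Maribel: $214,926 × 0.01134 = $2,437.26084
Water District: $214,926 × 0.0025 = $537.315
Briarton Township: $214,926 × 0.00208 = $447.04608
Total = $3,421.62192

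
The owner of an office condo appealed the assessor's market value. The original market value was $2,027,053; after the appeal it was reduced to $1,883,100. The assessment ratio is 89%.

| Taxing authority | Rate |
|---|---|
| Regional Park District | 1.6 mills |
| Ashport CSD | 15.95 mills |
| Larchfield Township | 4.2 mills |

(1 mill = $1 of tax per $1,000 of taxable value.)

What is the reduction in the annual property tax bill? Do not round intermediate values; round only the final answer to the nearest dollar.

$2,787

Old assessed value = $2,027,053 × 0.89 = $1,804,077.17
New assessed value = $1,883,100 × 0.89 = $1,675,959
Combined rate = 0.0016 + 0.01595 + 0.0042 = 0.02175
Old tax = $1,804,077.17 × 0.02175 = $39,238.6784475
New tax = $1,675,959 × 0.02175 = $36,452.10825
Reduction = $39,238.6784475 − $36,452.10825 = $2,786.5701975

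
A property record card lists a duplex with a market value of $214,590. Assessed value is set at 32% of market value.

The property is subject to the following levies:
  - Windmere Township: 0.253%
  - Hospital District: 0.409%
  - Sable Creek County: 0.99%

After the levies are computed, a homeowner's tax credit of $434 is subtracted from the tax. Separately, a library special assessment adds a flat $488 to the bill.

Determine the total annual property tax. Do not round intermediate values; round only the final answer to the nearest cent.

Assessed value = $214,590 × 0.32 = $68,668.8
Windmere Township: $68,668.8 × 0.00253 = $173.732064
Hospital District: $68,668.8 × 0.00409 = $280.855392
Sable Creek County: $68,668.8 × 0.0099 = $679.82112
Levies subtotal = $1,134.408576
After credit = $1,134.408576 − $434 = $700.408576
Total = $700.408576 + $488 = $1,188.408576

$1,188.41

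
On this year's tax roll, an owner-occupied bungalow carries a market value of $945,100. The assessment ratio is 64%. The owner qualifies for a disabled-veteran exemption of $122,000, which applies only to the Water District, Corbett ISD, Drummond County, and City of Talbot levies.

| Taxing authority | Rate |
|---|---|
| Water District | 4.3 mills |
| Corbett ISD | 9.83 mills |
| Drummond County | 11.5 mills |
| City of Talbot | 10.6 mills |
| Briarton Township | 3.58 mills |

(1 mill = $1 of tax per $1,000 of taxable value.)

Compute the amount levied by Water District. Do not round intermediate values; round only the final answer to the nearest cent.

$2,076.32

Assessed value = $945,100 × 0.64 = $604,864
Water District taxable value = $604,864 − $122,000 = $482,864
Water District levy = $482,864 × 0.0043 = $2,076.3152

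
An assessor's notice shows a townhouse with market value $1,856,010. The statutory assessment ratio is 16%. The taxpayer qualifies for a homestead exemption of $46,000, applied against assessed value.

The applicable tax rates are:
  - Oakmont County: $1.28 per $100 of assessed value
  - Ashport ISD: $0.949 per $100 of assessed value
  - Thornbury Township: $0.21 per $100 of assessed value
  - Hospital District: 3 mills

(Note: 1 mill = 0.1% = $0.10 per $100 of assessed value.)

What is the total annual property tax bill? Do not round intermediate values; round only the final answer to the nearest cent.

$6,873.84

Assessed value = $1,856,010 × 0.16 = $296,961.6
Taxable value = $296,961.6 − $46,000 = $250,961.6
Oakmont County: $250,961.6 × 0.0128 = $3,212.30848
Ashport ISD: $250,961.6 × 0.00949 = $2,381.625584
Thornbury Township: $250,961.6 × 0.0021 = $527.01936
Hospital District: $250,961.6 × 0.003 = $752.8848
Total = $6,873.838224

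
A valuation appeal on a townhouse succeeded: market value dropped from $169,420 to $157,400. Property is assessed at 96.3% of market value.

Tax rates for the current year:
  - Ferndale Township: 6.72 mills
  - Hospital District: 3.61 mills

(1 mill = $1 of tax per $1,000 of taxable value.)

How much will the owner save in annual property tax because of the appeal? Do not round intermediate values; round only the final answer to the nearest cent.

$119.57

Old assessed value = $169,420 × 0.963 = $163,151.46
New assessed value = $157,400 × 0.963 = $151,576.2
Combined rate = 0.00672 + 0.00361 = 0.01033
Old tax = $163,151.46 × 0.01033 = $1,685.3545818
New tax = $151,576.2 × 0.01033 = $1,565.782146
Reduction = $1,685.3545818 − $1,565.782146 = $119.5724358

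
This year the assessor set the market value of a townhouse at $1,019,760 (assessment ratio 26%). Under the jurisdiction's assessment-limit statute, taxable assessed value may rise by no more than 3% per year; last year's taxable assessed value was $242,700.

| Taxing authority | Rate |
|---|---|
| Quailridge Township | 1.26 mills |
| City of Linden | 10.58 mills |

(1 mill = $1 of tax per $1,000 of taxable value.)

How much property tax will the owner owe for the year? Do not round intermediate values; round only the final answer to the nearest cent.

Uncapped assessed value = $1,019,760 × 0.26 = $265,137.6
Cap limit = $242,700 × 1.03 = $249,981
Taxable assessed value = min($265,137.6, $249,981) = $249,981 (cap binds)
Quailridge Township: $249,981 × 0.00126 = $314.97606
City of Linden: $249,981 × 0.01058 = $2,644.79898
Total = $2,959.77504

$2,959.78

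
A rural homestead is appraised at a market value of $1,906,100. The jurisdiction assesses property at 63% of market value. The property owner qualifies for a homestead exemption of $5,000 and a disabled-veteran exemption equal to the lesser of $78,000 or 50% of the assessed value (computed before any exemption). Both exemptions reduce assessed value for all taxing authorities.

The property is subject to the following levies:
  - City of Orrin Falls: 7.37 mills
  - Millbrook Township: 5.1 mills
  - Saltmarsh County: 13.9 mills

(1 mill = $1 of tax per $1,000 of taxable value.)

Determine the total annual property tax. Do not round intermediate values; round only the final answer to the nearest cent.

Assessed value = $1,906,100 × 0.63 = $1,200,843
Disabled-veteran exemption = min($78,000, 50% × $1,200,843) = min($78,000, $600,421.5) = $78,000 (dollar cap binds)
Taxable value = $1,200,843 − $5,000 − $78,000 = $1,117,843
City of Orrin Falls: $1,117,843 × 0.00737 = $8,238.50291
Millbrook Township: $1,117,843 × 0.0051 = $5,700.9993
Saltmarsh County: $1,117,843 × 0.0139 = $15,538.0177
Total = $29,477.51991

$29,477.52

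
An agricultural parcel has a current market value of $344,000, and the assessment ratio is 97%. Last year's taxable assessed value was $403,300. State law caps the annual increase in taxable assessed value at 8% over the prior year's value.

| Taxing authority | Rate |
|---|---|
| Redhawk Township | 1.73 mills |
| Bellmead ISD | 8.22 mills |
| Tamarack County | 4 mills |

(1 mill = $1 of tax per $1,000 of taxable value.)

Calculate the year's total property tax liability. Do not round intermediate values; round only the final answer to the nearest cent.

Uncapped assessed value = $344,000 × 0.97 = $333,680
Cap limit = $403,300 × 1.08 = $435,564
Taxable assessed value = min($333,680, $435,564) = $333,680 (cap does not bind)
Redhawk Township: $333,680 × 0.00173 = $577.2664
Bellmead ISD: $333,680 × 0.00822 = $2,742.8496
Tamarack County: $333,680 × 0.004 = $1,334.72
Total = $4,654.836

$4,654.84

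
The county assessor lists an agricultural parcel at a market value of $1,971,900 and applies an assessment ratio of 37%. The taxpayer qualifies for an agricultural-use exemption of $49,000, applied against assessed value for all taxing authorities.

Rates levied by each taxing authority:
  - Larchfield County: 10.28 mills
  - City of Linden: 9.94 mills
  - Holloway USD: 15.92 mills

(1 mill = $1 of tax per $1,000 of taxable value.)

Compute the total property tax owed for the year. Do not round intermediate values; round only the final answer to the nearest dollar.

Assessed value = $1,971,900 × 0.37 = $729,603
Taxable value = $729,603 − $49,000 = $680,603
Larchfield County: $680,603 × 0.01028 = $6,996.59884
City of Linden: $680,603 × 0.00994 = $6,765.19382
Holloway USD: $680,603 × 0.01592 = $10,835.19976
Total = $6,996.59884 + $6,765.19382 + $10,835.19976 = $24,596.99242

$24,597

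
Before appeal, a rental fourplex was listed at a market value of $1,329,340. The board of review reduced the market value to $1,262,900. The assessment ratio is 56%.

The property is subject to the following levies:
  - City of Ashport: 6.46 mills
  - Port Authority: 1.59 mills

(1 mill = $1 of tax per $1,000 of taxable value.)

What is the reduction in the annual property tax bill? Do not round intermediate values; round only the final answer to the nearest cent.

Old assessed value = $1,329,340 × 0.56 = $744,430.4
New assessed value = $1,262,900 × 0.56 = $707,224
Combined rate = 0.00646 + 0.00159 = 0.00805
Old tax = $744,430.4 × 0.00805 = $5,992.66472
New tax = $707,224 × 0.00805 = $5,693.1532
Reduction = $5,992.66472 − $5,693.1532 = $299.51152

$299.51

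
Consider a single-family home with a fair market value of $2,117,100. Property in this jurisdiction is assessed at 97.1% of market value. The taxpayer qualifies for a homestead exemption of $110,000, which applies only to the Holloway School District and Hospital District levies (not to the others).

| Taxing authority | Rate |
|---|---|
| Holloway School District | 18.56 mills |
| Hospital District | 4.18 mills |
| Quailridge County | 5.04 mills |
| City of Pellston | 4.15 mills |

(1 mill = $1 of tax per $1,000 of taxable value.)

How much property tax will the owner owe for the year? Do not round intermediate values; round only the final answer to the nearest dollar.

$63,137

Assessed value = $2,117,100 × 0.971 = $2,055,704.1
Holloway School District: ($2,055,704.1 − $110,000) × 0.01856 = $1,945,704.1 × 0.01856 = $36,112.268096
Hospital District: ($2,055,704.1 − $110,000) × 0.00418 = $1,945,704.1 × 0.00418 = $8,133.043138
Quailridge County: $2,055,704.1 × 0.00504 = $10,360.748664
City of Pellston: $2,055,704.1 × 0.00415 = $8,531.172015
Total = $63,137.231913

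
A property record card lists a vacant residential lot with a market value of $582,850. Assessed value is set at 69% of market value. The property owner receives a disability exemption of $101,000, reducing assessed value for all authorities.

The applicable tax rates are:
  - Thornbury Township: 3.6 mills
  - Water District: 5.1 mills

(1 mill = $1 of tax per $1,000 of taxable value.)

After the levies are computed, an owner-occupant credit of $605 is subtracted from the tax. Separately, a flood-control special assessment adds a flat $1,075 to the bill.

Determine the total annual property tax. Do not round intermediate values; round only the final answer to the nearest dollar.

Assessed value = $582,850 × 0.69 = $402,166.5
Taxable value = $402,166.5 − $101,000 = $301,166.5
Thornbury Township: $301,166.5 × 0.0036 = $1,084.1994
Water District: $301,166.5 × 0.0051 = $1,535.94915
Levies subtotal = $2,620.14855
After credit = $2,620.14855 − $605 = $2,015.14855
Total = $2,015.14855 + $1,075 = $3,090.14855

$3,090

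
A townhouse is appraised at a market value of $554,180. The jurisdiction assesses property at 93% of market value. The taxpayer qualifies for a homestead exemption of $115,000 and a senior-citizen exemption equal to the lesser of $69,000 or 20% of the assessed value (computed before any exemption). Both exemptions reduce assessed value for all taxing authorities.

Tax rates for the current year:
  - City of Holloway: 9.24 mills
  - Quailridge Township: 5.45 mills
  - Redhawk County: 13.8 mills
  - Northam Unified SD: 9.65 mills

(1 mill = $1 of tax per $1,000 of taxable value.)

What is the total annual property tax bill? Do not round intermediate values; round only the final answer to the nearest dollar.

$12,639

Assessed value = $554,180 × 0.93 = $515,387.4
Senior-citizen exemption = min($69,000, 20% × $515,387.4) = min($69,000, $103,077.48) = $69,000 (dollar cap binds)
Taxable value = $515,387.4 − $115,000 − $69,000 = $331,387.4
City of Holloway: $331,387.4 × 0.00924 = $3,062.019576
Quailridge Township: $331,387.4 × 0.00545 = $1,806.06133
Redhawk County: $331,387.4 × 0.0138 = $4,573.14612
Northam Unified SD: $331,387.4 × 0.00965 = $3,197.88841
Total = $12,639.115436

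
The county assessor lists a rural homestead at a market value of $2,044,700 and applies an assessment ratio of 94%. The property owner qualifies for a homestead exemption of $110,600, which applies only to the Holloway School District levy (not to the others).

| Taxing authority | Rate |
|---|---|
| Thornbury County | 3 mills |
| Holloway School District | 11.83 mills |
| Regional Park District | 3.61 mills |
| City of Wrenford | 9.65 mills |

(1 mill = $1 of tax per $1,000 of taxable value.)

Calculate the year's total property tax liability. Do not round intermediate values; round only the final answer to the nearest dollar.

$52,681

Assessed value = $2,044,700 × 0.94 = $1,922,018
Thornbury County: $1,922,018 × 0.003 = $5,766.054
Holloway School District: ($1,922,018 − $110,600) × 0.01183 = $1,811,418 × 0.01183 = $21,429.07494
Regional Park District: $1,922,018 × 0.00361 = $6,938.48498
City of Wrenford: $1,922,018 × 0.00965 = $18,547.4737
Total = $52,681.08762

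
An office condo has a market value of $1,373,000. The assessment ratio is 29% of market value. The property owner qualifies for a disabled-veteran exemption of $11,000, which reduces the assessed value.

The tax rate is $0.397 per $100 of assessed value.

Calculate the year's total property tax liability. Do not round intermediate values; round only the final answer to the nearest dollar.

Assessed value = $1,373,000 × 0.29 = $398,170
Taxable value = $398,170 − $11,000 = $387,170
Tax = $387,170 × 0.00397 = $1,537.0649

$1,537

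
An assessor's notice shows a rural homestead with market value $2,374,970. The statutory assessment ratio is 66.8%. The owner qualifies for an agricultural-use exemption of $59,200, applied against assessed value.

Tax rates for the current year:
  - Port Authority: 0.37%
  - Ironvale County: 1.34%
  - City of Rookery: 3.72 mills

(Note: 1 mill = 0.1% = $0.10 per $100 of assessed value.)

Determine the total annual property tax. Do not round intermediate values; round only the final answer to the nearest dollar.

Assessed value = $2,374,970 × 0.668 = $1,586,479.96
Taxable value = $1,586,479.96 − $59,200 = $1,527,279.96
Port Authority: $1,527,279.96 × 0.0037 = $5,650.935852
Ironvale County: $1,527,279.96 × 0.0134 = $20,465.551464
City of Rookery: $1,527,279.96 × 0.00372 = $5,681.4814512
Total = $31,797.9687672

$31,798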